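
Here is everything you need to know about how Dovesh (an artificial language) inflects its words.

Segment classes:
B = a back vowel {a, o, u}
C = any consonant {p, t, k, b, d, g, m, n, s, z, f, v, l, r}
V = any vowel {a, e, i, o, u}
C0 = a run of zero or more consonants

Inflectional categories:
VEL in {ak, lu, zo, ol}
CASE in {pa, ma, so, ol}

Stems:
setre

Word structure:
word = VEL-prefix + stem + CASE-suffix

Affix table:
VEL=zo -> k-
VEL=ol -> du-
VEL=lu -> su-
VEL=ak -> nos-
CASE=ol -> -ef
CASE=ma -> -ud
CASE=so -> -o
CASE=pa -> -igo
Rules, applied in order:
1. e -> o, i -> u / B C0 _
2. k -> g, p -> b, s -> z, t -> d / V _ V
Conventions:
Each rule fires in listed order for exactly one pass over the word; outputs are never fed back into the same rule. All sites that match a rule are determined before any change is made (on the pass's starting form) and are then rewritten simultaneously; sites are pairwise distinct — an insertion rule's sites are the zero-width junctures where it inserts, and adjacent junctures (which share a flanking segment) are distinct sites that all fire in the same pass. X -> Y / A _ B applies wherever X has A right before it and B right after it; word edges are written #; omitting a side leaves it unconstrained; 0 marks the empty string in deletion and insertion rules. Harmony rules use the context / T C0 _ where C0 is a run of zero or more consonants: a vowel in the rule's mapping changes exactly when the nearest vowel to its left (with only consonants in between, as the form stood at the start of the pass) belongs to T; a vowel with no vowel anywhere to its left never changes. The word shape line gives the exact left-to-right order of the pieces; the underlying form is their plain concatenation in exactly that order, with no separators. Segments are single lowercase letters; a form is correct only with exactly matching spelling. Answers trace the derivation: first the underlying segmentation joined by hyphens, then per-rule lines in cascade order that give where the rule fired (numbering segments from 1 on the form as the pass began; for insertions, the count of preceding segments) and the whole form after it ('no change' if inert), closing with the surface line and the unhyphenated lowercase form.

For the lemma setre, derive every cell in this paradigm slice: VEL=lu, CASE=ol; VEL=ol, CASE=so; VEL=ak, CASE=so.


cell VEL=lu, CASE=ol:
underlying: su-setre-ef
1. e -> o, i -> u / B C0 _: fires at position(s) 4: susotreef
2. k -> g, p -> b, s -> z, t -> d / V _ V: fires at position(s) 3: suzotreef
surface: suzotreef

cell VEL=ol, CASE=so:
underlying: du-setre-o
1. e -> o, i -> u / B C0 _: fires at position(s) 4: dusotreo
2. k -> g, p -> b, s -> z, t -> d / V _ V: fires at position(s) 3: duzotreo
surface: duzotreo

cell VEL=ak, CASE=so:
underlying: nos-setre-o
1. e -> o, i -> u / B C0 _: fires at position(s) 5: nossotreo
2. k -> g, p -> b, s -> z, t -> d / V _ V: no change
surface: nossotreo


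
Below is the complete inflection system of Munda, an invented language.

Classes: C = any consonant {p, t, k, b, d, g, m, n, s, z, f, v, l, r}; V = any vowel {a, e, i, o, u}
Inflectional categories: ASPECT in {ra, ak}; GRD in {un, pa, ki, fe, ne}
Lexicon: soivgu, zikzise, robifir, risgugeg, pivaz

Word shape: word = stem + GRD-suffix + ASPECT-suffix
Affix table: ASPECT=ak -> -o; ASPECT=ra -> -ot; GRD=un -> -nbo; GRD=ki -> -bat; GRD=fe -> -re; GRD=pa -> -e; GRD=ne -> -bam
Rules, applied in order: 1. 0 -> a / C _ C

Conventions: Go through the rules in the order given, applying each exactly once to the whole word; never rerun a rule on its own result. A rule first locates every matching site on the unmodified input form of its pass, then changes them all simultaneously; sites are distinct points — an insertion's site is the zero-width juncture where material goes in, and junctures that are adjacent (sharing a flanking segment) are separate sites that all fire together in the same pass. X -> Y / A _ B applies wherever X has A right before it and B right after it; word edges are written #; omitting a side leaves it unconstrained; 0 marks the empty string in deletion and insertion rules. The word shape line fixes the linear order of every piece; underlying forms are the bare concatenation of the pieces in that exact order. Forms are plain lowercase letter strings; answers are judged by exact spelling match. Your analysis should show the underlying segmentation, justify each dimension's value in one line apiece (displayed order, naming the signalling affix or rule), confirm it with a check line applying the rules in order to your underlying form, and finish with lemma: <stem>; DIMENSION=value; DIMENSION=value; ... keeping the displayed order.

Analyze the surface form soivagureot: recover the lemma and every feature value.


underlying: soivgu-re-ot
ASPECT=ra - signalled by the affix -ot
GRD=fe - signalled by the affix -re
check: soivgureot -> soivagureot
lemma: soivgu; ASPECT=ra; GRD=fe


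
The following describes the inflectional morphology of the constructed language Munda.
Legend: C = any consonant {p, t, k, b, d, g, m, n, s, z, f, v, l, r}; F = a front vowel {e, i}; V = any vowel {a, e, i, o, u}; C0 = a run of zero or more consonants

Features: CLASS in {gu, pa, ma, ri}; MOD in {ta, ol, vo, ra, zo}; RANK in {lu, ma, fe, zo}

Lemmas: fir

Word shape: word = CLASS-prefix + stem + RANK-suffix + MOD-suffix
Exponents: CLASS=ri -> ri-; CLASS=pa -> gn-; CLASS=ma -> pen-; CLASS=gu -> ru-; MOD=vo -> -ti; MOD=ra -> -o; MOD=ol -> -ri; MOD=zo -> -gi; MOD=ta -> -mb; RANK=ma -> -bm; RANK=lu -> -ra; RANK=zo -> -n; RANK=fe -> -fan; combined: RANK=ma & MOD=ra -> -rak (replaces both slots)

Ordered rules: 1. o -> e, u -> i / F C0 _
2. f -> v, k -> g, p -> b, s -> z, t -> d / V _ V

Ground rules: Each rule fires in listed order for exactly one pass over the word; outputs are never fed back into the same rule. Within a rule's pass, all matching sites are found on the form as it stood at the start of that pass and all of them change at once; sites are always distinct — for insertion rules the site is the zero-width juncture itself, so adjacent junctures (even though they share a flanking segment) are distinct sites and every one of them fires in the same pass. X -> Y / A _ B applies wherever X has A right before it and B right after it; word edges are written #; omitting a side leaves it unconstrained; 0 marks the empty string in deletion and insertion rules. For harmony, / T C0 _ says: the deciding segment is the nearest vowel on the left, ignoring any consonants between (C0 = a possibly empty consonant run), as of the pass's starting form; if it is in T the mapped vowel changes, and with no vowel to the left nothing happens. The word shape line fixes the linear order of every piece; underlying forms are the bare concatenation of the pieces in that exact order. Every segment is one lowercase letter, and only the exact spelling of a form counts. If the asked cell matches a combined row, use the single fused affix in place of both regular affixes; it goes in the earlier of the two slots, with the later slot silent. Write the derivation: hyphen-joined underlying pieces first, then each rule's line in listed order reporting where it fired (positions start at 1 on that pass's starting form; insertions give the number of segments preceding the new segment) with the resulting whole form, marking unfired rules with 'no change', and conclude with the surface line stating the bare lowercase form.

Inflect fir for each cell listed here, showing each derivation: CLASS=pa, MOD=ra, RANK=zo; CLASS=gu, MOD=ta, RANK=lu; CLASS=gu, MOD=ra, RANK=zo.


cell CLASS=pa, MOD=ra, RANK=zo:
underlying: gn-fir-n-o
1. o -> e, u -> i / F C0 _: fires at position(s) 7: gnfirne
2. f -> v, k -> g, p -> b, s -> z, t -> d / V _ V: no change
surface: gnfirne

cell CLASS=gu, MOD=ta, RANK=lu:
underlying: ru-fir-ra-mb
1. o -> e, u -> i / F C0 _: no change
2. f -> v, k -> g, p -> b, s -> z, t -> d / V _ V: fires at position(s) 3: ruvirramb
surface: ruvirramb

cell CLASS=gu, MOD=ra, RANK=zo:
underlying: ru-fir-n-o
1. o -> e, u -> i / F C0 _: fires at position(s) 7: rufirne
2. f -> v, k -> g, p -> b, s -> z, t -> d / V _ V: fires at position(s) 3: ruvirne
surface: ruvirne


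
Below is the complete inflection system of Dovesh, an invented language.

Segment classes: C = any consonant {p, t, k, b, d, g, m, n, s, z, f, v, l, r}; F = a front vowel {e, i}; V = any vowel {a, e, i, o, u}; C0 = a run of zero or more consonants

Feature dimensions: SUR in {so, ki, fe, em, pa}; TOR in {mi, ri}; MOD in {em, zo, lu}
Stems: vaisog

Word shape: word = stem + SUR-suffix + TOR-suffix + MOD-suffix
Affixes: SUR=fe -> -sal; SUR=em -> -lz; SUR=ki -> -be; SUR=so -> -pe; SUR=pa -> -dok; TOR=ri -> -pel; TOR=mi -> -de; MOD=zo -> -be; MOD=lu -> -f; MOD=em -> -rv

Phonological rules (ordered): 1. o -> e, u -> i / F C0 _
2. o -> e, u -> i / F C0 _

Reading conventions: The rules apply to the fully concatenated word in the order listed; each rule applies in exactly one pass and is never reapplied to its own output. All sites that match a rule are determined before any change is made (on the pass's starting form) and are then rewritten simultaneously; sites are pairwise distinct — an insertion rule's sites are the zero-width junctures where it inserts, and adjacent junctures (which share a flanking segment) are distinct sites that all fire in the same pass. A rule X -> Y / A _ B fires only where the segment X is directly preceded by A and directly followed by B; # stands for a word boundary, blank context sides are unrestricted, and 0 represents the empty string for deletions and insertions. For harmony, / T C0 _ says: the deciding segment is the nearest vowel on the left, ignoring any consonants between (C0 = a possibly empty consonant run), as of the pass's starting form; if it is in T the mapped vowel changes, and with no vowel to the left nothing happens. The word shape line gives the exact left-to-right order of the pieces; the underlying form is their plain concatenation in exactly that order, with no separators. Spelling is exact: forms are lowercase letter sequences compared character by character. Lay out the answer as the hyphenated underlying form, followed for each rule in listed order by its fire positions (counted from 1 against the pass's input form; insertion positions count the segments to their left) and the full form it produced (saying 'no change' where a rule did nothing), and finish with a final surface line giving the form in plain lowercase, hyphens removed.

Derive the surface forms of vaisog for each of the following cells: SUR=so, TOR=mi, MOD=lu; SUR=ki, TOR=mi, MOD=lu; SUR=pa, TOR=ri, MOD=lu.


cell SUR=so, TOR=mi, MOD=lu:
underlying: vaisog-pe-de-f
1. o -> e, u -> i / F C0 _: fires at position(s) 5: vaisegpedef
2. o -> e, u -> i / F C0 _: no change
surface: vaisegpedef

cell SUR=ki, TOR=mi, MOD=lu:
underlying: vaisog-be-de-f
1. o -> e, u -> i / F C0 _: fires at position(s) 5: vaisegbedef
2. o -> e, u -> i / F C0 _: no change
surface: vaisegbedef

cell SUR=pa, TOR=ri, MOD=lu:
underlying: vaisog-dok-pel-f
1. o -> e, u -> i / F C0 _: fires at position(s) 5: vaisegdokpelf
2. o -> e, u -> i / F C0 _: fires at position(s) 8: vaisegdekpelf
surface: vaisegdekpelf


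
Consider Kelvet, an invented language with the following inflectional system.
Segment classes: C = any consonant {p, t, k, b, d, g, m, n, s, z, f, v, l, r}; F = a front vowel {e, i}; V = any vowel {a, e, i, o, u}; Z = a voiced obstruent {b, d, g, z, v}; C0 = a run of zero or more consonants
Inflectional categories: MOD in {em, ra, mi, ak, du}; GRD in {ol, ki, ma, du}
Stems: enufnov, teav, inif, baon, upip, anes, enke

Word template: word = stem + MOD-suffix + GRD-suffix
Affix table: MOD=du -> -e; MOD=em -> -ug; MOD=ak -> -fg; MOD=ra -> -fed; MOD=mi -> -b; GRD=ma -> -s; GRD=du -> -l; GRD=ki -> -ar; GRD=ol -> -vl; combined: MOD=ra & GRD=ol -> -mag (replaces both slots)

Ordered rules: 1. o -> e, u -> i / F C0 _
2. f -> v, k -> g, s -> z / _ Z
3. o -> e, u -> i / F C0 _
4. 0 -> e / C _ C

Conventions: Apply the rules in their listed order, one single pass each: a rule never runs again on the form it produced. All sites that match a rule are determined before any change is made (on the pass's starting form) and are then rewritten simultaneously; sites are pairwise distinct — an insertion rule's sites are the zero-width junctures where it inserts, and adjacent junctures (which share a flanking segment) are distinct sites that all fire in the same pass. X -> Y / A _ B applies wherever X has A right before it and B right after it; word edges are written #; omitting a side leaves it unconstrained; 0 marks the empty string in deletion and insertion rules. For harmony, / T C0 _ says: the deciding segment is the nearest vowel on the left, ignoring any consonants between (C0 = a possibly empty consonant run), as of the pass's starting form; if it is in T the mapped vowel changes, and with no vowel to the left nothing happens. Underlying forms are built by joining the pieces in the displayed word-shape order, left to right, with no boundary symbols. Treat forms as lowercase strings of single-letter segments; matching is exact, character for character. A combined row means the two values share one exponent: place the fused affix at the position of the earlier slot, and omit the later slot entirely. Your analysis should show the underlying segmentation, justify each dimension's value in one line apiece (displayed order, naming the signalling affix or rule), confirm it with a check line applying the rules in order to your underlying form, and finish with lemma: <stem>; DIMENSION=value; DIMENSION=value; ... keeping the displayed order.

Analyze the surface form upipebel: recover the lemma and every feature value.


underlying: upip-b-l
MOD=mi - signalled by the affix -b
GRD=du - signalled by the affix -l
check: upipbl -> upipbl -> upipbl -> upipbl -> upipebel
lemma: upip; MOD=mi; GRD=du


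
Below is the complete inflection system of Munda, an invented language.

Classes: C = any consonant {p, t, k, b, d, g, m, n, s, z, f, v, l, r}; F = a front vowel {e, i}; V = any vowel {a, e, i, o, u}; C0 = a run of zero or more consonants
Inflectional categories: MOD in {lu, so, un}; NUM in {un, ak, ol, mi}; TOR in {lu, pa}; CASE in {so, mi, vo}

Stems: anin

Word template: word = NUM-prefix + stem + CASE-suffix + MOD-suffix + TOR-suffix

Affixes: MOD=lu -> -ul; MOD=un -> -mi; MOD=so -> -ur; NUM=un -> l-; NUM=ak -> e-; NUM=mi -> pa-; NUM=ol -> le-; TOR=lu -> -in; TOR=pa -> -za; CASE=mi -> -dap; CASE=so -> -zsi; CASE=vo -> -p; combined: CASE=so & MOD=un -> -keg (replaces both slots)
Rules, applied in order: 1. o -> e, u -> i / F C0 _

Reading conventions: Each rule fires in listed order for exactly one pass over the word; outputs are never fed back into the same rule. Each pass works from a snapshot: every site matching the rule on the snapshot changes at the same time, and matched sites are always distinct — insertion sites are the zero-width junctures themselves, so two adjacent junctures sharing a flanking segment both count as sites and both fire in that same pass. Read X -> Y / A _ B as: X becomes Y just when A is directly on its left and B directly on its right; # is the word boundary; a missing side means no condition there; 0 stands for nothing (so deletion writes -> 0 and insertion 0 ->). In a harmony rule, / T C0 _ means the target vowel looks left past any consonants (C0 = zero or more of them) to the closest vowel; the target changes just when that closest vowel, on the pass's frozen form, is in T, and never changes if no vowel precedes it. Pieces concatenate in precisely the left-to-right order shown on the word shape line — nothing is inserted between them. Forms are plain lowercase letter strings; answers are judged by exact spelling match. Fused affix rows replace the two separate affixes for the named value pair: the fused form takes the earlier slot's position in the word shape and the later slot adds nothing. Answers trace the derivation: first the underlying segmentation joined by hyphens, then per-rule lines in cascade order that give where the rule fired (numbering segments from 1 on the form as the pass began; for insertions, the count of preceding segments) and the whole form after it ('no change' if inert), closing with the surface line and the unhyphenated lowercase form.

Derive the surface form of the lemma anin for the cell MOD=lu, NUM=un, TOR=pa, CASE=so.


underlying: l-anin-zsi-ul-za
1. o -> e, u -> i / F C0 _: fires at position(s) 9: laninzsiilza
surface: laninzsiilza


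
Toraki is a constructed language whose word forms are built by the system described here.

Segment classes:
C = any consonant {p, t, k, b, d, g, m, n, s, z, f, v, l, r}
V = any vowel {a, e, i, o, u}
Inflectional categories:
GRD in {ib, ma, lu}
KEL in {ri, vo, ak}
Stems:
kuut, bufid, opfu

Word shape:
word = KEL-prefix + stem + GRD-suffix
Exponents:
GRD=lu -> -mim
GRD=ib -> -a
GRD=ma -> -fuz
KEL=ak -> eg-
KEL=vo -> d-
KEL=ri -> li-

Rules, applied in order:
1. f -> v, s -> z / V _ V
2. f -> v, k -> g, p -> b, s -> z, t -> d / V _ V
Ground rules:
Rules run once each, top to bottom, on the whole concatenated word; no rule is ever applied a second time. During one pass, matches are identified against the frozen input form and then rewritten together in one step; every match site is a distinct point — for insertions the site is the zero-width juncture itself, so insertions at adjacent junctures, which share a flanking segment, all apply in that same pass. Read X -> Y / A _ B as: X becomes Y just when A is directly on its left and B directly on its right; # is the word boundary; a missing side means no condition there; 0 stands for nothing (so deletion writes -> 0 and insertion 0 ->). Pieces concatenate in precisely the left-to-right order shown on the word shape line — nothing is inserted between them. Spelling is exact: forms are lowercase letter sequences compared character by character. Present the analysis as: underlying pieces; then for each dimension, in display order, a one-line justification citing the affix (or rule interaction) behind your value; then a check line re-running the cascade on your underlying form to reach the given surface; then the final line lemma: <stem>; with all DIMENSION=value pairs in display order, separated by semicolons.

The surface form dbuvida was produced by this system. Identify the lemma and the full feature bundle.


underlying: d-bufid-a
GRD=ib - signalled by the affix -a
KEL=vo - signalled by the affix d-
check: dbufida -> dbuvida -> dbuvida
lemma: bufid; GRD=ib; KEL=vo


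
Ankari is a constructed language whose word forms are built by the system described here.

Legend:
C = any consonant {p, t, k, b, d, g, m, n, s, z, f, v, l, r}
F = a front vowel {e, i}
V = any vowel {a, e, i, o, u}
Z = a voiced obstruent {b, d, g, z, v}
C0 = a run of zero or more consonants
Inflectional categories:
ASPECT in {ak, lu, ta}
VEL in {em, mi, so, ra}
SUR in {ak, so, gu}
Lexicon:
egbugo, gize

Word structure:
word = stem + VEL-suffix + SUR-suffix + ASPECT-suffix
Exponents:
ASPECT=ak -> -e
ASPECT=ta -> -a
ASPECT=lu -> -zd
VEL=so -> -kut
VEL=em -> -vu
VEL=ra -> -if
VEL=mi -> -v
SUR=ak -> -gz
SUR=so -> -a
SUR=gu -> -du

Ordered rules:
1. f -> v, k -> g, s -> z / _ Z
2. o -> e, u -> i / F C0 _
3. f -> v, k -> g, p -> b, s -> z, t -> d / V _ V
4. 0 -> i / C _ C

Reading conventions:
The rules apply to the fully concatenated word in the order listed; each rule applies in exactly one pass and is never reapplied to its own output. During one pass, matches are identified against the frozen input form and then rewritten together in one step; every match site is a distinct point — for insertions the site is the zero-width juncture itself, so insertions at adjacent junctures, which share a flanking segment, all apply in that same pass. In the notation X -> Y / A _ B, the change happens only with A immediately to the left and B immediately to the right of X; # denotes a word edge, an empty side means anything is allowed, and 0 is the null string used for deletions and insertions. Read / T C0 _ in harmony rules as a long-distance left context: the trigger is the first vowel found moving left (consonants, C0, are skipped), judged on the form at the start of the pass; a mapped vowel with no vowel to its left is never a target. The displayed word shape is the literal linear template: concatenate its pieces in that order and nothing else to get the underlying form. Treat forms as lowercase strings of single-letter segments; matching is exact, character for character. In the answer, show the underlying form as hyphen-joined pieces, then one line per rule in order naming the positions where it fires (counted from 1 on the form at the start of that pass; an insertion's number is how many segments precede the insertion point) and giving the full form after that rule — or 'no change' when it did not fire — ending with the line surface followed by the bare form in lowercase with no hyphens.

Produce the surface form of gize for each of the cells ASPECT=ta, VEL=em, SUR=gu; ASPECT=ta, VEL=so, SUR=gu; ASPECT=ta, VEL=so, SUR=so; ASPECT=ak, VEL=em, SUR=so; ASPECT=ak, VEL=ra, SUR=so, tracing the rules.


cell ASPECT=ta, VEL=em, SUR=gu:
underlying: gize-vu-du-a
1. f -> v, k -> g, s -> z / _ Z: no change
2. o -> e, u -> i / F C0 _: fires at position(s) 6: gizevidua
3. f -> v, k -> g, p -> b, s -> z, t -> d / V _ V: no change
4. 0 -> i / C _ C: no change
surface: gizevidua

cell ASPECT=ta, VEL=so, SUR=gu:
underlying: gize-kut-du-a
1. f -> v, k -> g, s -> z / _ Z: no change
2. o -> e, u -> i / F C0 _: fires at position(s) 6: gizekitdua
3. f -> v, k -> g, p -> b, s -> z, t -> d / V _ V: fires at position(s) 5: gizegitdua
4. 0 -> i / C _ C: inserts after position(s) 7: gizegitidua
surface: gizegitidua

cell ASPECT=ta, VEL=so, SUR=so:
underlying: gize-kut-a-a
1. f -> v, k -> g, s -> z / _ Z: no change
2. o -> e, u -> i / F C0 _: fires at position(s) 6: gizekitaa
3. f -> v, k -> g, p -> b, s -> z, t -> d / V _ V: fires at position(s) 5, 7: gizegidaa
4. 0 -> i / C _ C: no change
surface: gizegidaa

cell ASPECT=ak, VEL=em, SUR=so:
underlying: gize-vu-a-e
1. f -> v, k -> g, s -> z / _ Z: no change
2. o -> e, u -> i / F C0 _: fires at position(s) 6: gizeviae
3. f -> v, k -> g, p -> b, s -> z, t -> d / V _ V: no change
4. 0 -> i / C _ C: no change
surface: gizeviae

cell ASPECT=ak, VEL=ra, SUR=so:
underlying: gize-if-a-e
1. f -> v, k -> g, s -> z / _ Z: no change
2. o -> e, u -> i / F C0 _: no change
3. f -> v, k -> g, p -> b, s -> z, t -> d / V _ V: fires at position(s) 6: gizeivae
4. 0 -> i / C _ C: no change
surface: gizeivae


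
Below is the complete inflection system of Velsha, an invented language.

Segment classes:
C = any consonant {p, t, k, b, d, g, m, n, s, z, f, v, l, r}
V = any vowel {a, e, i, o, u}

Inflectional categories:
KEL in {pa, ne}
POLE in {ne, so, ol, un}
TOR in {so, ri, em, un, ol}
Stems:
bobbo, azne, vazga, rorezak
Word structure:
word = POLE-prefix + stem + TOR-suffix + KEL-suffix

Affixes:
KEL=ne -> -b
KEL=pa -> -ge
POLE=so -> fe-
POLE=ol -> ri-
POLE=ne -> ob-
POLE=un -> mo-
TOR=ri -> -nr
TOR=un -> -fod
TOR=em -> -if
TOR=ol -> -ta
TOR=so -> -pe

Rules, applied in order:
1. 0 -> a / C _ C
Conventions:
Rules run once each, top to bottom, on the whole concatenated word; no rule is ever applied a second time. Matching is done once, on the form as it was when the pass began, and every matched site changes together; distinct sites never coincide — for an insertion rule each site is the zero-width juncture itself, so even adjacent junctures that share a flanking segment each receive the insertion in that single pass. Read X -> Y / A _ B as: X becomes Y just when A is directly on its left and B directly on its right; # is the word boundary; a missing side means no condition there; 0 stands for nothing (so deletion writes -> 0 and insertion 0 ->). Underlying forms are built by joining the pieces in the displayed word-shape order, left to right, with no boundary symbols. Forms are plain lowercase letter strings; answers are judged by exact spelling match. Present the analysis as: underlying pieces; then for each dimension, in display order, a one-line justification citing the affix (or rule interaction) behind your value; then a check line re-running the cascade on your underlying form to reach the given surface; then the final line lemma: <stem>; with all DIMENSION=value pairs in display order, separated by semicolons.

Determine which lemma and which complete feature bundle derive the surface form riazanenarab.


underlying: ri-azne-nr-b
KEL=ne - signalled by the affix -b
POLE=ol - signalled by the affix ri-
TOR=ri - signalled by the affix -nr
check: riaznenrb -> riazanenarab
lemma: azne; KEL=ne; POLE=ol; TOR=ri


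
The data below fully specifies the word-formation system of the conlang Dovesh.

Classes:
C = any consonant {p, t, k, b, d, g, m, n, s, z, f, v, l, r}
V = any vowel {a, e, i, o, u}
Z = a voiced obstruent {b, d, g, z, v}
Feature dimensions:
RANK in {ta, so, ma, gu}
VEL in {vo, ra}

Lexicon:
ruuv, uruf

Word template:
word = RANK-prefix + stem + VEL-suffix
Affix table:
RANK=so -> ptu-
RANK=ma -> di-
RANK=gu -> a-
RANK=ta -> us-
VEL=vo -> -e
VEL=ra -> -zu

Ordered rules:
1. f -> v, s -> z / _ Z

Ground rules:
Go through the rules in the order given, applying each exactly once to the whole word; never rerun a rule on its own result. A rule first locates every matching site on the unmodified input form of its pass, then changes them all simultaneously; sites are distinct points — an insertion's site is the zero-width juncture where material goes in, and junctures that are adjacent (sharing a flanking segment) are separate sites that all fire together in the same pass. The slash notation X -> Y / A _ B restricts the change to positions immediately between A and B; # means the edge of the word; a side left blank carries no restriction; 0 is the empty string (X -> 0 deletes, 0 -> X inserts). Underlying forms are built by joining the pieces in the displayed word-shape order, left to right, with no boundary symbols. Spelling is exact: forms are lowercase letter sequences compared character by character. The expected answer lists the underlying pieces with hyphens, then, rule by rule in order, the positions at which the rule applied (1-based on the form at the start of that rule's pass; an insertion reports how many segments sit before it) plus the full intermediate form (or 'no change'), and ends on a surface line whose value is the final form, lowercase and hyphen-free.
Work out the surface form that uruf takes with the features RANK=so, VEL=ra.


underlying: ptu-uruf-zu
1. f -> v, s -> z / _ Z: fires at position(s) 7: ptuuruvzu
surface: ptuuruvzu


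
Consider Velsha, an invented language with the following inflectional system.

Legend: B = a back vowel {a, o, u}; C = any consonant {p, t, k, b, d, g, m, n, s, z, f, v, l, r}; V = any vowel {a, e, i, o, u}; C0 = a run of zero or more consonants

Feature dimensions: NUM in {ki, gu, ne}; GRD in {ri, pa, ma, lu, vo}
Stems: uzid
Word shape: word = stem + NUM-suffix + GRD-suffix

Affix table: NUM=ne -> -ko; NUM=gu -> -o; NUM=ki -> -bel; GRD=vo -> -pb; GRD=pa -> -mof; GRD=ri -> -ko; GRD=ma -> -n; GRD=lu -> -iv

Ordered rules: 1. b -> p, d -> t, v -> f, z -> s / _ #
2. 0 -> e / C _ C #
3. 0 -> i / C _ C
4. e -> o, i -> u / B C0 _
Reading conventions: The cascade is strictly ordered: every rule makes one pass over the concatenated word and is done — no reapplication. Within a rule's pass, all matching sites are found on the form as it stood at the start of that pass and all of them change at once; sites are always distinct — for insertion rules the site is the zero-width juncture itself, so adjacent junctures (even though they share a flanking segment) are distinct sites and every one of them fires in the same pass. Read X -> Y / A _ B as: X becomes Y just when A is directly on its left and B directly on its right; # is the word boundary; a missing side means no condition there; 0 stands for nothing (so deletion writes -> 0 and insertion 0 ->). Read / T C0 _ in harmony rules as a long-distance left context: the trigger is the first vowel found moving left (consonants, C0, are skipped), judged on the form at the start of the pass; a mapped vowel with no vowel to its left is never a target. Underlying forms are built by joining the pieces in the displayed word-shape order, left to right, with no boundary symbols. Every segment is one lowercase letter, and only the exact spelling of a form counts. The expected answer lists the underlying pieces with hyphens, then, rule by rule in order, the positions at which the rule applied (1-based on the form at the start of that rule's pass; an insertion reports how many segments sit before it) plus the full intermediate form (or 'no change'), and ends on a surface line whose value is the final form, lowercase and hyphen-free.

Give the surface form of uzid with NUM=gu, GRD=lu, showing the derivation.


underlying: uzid-o-iv
1. b -> p, d -> t, v -> f, z -> s / _ #: fires at position(s) 7: uzidoif
2. 0 -> e / C _ C #: no change
3. 0 -> i / C _ C: no change
4. e -> o, i -> u / B C0 _: fires at position(s) 3, 6: uzudouf
surface: uzudouf


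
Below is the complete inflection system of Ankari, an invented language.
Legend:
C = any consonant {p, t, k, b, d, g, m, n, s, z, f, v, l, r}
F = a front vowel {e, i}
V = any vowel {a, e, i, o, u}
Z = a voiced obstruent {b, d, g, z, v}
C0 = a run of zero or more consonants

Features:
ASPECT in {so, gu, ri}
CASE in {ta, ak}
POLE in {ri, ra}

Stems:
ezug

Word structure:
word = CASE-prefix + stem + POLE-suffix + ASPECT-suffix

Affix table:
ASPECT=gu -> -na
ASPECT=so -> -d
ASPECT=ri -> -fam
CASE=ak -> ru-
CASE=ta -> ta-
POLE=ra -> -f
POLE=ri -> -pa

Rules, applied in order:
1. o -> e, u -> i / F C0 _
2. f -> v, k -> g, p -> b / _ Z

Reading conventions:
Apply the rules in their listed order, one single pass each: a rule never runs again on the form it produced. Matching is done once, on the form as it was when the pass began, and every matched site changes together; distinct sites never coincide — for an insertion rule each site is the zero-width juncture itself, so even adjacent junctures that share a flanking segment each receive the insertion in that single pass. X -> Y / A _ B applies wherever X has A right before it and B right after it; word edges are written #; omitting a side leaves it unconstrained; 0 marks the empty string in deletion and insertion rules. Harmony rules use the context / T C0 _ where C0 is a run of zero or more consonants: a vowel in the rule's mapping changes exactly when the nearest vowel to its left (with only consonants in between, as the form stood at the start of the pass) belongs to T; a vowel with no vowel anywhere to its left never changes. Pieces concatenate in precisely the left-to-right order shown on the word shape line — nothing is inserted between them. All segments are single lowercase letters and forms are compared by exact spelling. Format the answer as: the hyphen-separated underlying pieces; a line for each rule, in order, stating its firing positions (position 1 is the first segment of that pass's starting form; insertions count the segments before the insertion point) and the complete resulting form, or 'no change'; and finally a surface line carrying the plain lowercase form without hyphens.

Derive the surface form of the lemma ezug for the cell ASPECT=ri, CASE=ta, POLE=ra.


underlying: ta-ezug-f-fam
1. o -> e, u -> i / F C0 _: fires at position(s) 5: taezigffam
2. f -> v, k -> g, p -> b / _ Z: no change
surface: taezigffam


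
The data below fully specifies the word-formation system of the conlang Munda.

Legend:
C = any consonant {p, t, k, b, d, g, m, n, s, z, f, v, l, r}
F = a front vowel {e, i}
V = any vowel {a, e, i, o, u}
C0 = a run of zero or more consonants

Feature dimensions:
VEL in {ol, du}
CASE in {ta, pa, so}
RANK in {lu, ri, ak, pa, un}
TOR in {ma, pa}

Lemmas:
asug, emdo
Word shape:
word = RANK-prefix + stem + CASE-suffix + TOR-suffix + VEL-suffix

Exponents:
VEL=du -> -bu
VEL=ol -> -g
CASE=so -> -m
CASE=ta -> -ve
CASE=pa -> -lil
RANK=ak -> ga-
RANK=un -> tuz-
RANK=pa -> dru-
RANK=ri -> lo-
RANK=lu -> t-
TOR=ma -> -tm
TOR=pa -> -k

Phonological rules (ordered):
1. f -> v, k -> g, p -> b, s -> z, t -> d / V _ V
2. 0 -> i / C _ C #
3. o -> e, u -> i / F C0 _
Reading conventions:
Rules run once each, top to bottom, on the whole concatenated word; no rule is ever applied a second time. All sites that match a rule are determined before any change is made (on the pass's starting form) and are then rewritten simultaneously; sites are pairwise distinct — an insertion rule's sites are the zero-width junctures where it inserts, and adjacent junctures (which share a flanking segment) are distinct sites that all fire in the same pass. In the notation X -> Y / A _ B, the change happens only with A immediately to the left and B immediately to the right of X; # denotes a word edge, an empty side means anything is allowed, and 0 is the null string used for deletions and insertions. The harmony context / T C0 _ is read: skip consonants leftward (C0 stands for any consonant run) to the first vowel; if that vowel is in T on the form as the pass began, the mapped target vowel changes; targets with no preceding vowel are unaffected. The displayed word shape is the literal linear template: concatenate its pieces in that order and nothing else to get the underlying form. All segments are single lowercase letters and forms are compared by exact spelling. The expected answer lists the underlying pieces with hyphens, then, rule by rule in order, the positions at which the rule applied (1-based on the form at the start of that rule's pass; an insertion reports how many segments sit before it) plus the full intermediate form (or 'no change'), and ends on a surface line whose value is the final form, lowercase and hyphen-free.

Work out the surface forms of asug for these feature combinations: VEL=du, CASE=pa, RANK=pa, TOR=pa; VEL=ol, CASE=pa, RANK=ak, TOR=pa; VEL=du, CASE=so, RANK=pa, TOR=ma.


cell VEL=du, CASE=pa, RANK=pa, TOR=pa:
underlying: dru-asug-lil-k-bu
1. f -> v, k -> g, p -> b, s -> z, t -> d / V _ V: fires at position(s) 5: druazuglilkbu
2. 0 -> i / C _ C #: no change
3. o -> e, u -> i / F C0 _: fires at position(s) 13: druazuglilkbi
surface: druazuglilkbi

cell VEL=ol, CASE=pa, RANK=ak, TOR=pa:
underlying: ga-asug-lil-k-g
1. f -> v, k -> g, p -> b, s -> z, t -> d / V _ V: fires at position(s) 4: gaazuglilkg
2. 0 -> i / C _ C #: inserts after position(s) 10: gaazuglilkig
3. o -> e, u -> i / F C0 _: no change
surface: gaazuglilkig

cell VEL=du, CASE=so, RANK=pa, TOR=ma:
underlying: dru-asug-m-tm-bu
1. f -> v, k -> g, p -> b, s -> z, t -> d / V _ V: fires at position(s) 5: druazugmtmbu
2. 0 -> i / C _ C #: no change
3. o -> e, u -> i / F C0 _: no change
surface: druazugmtmbu


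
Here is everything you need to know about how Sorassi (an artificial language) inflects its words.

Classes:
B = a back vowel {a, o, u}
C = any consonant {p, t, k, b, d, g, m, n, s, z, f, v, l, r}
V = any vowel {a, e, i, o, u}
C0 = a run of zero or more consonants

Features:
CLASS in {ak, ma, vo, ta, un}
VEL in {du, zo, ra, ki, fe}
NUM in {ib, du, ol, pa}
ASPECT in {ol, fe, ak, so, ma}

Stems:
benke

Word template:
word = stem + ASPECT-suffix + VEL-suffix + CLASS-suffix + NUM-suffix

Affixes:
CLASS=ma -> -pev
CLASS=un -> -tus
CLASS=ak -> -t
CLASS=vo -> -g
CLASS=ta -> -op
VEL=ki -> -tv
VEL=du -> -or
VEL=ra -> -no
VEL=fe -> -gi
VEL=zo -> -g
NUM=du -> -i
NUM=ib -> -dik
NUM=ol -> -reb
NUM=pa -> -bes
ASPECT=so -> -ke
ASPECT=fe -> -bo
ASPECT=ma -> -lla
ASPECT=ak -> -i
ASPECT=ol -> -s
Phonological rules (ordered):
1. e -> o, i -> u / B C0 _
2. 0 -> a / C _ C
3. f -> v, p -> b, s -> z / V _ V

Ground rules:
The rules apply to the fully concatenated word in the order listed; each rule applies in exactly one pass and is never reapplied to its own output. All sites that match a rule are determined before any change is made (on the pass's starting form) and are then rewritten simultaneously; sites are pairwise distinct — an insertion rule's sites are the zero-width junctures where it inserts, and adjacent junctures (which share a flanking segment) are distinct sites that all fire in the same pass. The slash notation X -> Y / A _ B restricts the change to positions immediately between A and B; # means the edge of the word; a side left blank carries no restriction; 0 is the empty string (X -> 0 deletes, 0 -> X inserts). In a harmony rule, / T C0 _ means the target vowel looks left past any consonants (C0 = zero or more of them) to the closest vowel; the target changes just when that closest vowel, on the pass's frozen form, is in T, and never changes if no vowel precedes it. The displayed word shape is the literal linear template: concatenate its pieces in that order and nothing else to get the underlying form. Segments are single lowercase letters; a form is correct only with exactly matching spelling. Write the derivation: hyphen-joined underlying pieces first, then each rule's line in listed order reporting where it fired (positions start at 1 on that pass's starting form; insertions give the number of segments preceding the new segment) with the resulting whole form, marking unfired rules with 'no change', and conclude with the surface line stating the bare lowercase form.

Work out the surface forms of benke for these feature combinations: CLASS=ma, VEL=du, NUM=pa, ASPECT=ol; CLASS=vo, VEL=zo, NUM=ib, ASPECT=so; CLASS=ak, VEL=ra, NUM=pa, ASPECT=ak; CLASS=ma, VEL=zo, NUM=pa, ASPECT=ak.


cell CLASS=ma, VEL=du, NUM=pa, ASPECT=ol:
underlying: benke-s-or-pev-bes
1. e -> o, i -> u / B C0 _: fires at position(s) 10: benkesorpovbes
2. 0 -> a / C _ C: inserts after position(s) 3, 8, 11: benakesorapovabes
3. f -> v, p -> b, s -> z / V _ V: fires at position(s) 7, 11: benakezorabovabes
surface: benakezorabovabes

cell CLASS=vo, VEL=zo, NUM=ib, ASPECT=so:
underlying: benke-ke-g-g-dik
1. e -> o, i -> u / B C0 _: no change
2. 0 -> a / C _ C: inserts after position(s) 3, 8, 9: benakekegagadik
3. f -> v, p -> b, s -> z / V _ V: no change
surface: benakekegagadik

cell CLASS=ak, VEL=ra, NUM=pa, ASPECT=ak:
underlying: benke-i-no-t-bes
1. e -> o, i -> u / B C0 _: fires at position(s) 11: benkeinotbos
2. 0 -> a / C _ C: inserts after position(s) 3, 9: benakeinotabos
3. f -> v, p -> b, s -> z / V _ V: no change
surface: benakeinotabos

cell CLASS=ma, VEL=zo, NUM=pa, ASPECT=ak:
underlying: benke-i-g-pev-bes
1. e -> o, i -> u / B C0 _: no change
2. 0 -> a / C _ C: inserts after position(s) 3, 7, 10: benakeigapevabes
3. f -> v, p -> b, s -> z / V _ V: fires at position(s) 10: benakeigabevabes
surface: benakeigabevabes


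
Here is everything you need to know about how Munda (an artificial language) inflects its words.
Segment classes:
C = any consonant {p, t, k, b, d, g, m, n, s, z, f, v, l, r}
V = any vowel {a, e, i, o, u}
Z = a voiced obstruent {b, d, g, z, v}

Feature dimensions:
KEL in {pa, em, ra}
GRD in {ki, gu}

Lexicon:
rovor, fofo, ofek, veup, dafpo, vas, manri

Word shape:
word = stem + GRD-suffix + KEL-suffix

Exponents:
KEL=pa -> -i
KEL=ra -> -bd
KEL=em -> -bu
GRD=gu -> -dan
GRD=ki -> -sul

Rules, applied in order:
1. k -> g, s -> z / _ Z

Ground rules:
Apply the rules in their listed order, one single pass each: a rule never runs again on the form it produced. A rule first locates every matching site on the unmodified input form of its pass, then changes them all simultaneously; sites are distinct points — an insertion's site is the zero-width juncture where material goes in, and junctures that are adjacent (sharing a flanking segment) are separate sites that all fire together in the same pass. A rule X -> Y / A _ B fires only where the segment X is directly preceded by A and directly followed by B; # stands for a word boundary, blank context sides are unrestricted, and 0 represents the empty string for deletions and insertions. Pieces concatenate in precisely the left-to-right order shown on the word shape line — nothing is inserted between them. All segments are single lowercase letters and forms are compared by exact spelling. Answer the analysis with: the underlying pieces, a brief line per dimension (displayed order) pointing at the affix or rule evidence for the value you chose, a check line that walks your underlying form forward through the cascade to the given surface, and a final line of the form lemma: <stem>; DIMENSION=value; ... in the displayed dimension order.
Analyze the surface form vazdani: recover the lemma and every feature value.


underlying: vas-dan-i
KEL=pa - signalled by the affix -i
GRD=gu - signalled by the affix -dan
check: vasdani -> vazdani
lemma: vas; KEL=pa; GRD=gu
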